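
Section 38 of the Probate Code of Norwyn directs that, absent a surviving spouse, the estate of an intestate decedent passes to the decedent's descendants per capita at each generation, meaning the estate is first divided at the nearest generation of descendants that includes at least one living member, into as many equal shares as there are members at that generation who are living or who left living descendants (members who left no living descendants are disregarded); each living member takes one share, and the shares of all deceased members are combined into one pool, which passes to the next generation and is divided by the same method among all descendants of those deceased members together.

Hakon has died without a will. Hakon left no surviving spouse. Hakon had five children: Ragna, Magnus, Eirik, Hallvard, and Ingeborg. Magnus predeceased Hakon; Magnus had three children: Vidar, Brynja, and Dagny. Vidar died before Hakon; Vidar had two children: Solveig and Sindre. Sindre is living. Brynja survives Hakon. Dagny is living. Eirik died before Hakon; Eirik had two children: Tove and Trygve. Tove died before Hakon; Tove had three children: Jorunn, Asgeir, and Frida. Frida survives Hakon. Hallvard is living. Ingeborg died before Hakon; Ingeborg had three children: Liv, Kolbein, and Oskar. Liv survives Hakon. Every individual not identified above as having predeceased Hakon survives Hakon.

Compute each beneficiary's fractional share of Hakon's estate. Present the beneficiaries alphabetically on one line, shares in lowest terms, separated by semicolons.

There is no surviving spouse, so the entire estate passes to Hakon's descendants per capita at each generation.
At generation 1 (Ragna, Magnus, Eirik, Hallvard, Ingeborg) there are 5 shares of (1)/5 = 1/5 each.
Living: Ragna and Hallvard — each takes 1/5.
Deceased: Magnus, Eirik, and Ingeborg. Their combined 3/5 is pooled and carried to generation 2.
At generation 2 (Vidar, Brynja, Dagny, Tove, Trygve, Liv, Kolbein, Oskar) there are 8 shares of (3/5)/8 = 3/40 each.
Living: Brynja, Dagny, Trygve, Liv, Kolbein, and Oskar — each takes 3/40.
Deceased: Vidar and Tove. Their combined 3/20 is pooled and carried to generation 3.
At generation 3 (Solveig, Sindre, Jorunn, Asgeir, Frida) there are 5 shares of (3/20)/5 = 3/100 each.
Living: Solveig, Sindre, Jorunn, Asgeir, and Frida — each takes 3/100.

Asgeir 3/100; Brynja 3/40; Dagny 3/40; Frida 3/100; Hallvard 1/5; Jorunn 3/100; Kolbein 3/40; Liv 3/40; Oskar 3/40; Ragna 1/5; Sindre 3/100; Solveig 3/100; Trygve 3/40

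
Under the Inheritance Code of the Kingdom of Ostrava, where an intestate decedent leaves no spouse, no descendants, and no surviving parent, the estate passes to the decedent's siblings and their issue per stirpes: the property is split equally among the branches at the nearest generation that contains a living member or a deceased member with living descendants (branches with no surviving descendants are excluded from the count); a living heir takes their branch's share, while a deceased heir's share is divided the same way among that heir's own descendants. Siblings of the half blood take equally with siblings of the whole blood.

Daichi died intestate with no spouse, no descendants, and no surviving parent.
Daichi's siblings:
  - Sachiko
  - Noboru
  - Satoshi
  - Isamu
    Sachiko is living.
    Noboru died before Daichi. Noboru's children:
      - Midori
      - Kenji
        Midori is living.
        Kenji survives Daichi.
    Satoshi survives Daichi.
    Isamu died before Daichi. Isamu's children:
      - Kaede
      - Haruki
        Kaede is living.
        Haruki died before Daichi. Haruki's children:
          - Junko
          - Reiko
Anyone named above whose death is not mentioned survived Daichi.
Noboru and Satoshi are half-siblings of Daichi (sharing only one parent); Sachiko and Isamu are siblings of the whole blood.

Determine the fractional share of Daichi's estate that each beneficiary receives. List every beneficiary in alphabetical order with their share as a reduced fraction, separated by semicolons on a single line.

No spouse, descendants, or parent survives, so the estate passes to Daichi's siblings per stirpes.
Half-blood and whole-blood siblings take equally under the stated rule.
The estate is divided into 4 equal shares of 1/4 among Sachiko, Noboru, Satoshi, Isamu.
Sachiko is living and takes 1/4.
Noboru predeceased; the 1/4 allotted to Noboru's branch passes to Noboru's issue by representation.
The 1/4 is divided into 2 equal shares of 1/8 among Midori, Kenji.
Midori is living and takes 1/8.
Kenji is living and takes 1/8.
Satoshi is living and takes 1/4.
Isamu predeceased; the 1/4 allotted to Isamu's branch passes to Isamu's issue by representation.
The 1/4 is divided into 2 equal shares of 1/8 among Kaede, Haruki.
Kaede is living and takes 1/8.
Haruki predeceased; the 1/8 allotted to Haruki's branch passes to Haruki's issue by representation.
The 1/8 is divided into 2 equal shares of 1/16 among Junko, Reiko.
Junko is living and takes 1/16.
Reiko is living and takes 1/16.

Junko 1/16; Kaede 1/8; Kenji 1/8; Midori 1/8; Reiko 1/16; Sachiko 1/4; Satoshi 1/4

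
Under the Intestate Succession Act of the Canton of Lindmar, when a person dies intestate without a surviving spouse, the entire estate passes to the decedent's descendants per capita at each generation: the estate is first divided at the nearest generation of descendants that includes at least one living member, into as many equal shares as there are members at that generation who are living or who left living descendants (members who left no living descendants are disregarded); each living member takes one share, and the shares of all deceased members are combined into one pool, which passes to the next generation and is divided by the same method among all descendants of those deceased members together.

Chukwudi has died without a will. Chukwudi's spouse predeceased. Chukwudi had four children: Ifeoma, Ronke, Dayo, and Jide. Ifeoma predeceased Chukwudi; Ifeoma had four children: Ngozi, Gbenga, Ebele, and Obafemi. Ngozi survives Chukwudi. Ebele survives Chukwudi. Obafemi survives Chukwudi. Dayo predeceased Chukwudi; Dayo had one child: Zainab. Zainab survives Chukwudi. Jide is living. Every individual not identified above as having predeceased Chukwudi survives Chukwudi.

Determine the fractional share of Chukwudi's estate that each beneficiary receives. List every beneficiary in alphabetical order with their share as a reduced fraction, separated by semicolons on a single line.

Ebele 1/10; Gbenga 1/10; Jide 1/4; Ngozi 1/10; Obafemi 1/10; Ronke 1/4; Zainab 1/10

There is no surviving spouse, so the entire estate passes to Chukwudi's descendants per capita at each generation.
At generation 1 (Ifeoma, Ronke, Dayo, Jide) there are 4 shares of (1)/4 = 1/4 each.
Living: Ronke and Jide — each takes 1/4.
Deceased: Ifeoma and Dayo. Their combined 1/2 is pooled and carried to generation 2.
At generation 2 (Ngozi, Gbenga, Ebele, Obafemi, Zainab) there are 5 shares of (1/2)/5 = 1/10 each.
Living: Ngozi, Gbenga, Ebele, Obafemi, and Zainab — each takes 1/10.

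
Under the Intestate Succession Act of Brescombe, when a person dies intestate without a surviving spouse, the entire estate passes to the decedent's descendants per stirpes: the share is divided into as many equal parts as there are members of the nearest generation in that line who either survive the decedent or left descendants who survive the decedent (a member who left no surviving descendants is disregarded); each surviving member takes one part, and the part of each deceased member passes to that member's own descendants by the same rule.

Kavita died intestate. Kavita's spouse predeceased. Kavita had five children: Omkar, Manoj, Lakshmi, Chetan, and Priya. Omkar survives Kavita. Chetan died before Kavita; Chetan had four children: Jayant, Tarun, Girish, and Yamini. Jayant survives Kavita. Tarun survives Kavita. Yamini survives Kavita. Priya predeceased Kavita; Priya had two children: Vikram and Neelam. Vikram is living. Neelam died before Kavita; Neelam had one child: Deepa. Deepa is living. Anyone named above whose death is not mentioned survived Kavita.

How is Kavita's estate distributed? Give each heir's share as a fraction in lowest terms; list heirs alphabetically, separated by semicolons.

Deepa 1/10; Girish 1/20; Jayant 1/20; Lakshmi 1/5; Manoj 1/5; Omkar 1/5; Tarun 1/20; Vikram 1/10; Yamini 1/20

There is no surviving spouse, so the entire estate passes to Kavita's descendants per stirpes.
The estate is divided into 5 equal shares of 1/5 among Omkar, Manoj, Lakshmi, Chetan, Priya.
Omkar is living and takes 1/5.
Manoj is living and takes 1/5.
Lakshmi is living and takes 1/5.
Chetan predeceased; the 1/5 allotted to Chetan's branch passes to Chetan's issue by representation.
The 1/5 is divided into 4 equal shares of 1/20 among Jayant, Tarun, Girish, Yamini.
Jayant is living and takes 1/20.
Tarun is living and takes 1/20.
Girish is living and takes 1/20.
Yamini is living and takes 1/20.
Priya predeceased; the 1/5 allotted to Priya's branch passes to Priya's issue by representation.
The 1/5 is divided into 2 equal shares of 1/10 among Vikram, Neelam.
Vikram is living and takes 1/10.
Neelam predeceased; the 1/10 allotted to Neelam's branch passes to Neelam's issue by representation.
Deepa is the sole taker at this level and receives the full 1/10.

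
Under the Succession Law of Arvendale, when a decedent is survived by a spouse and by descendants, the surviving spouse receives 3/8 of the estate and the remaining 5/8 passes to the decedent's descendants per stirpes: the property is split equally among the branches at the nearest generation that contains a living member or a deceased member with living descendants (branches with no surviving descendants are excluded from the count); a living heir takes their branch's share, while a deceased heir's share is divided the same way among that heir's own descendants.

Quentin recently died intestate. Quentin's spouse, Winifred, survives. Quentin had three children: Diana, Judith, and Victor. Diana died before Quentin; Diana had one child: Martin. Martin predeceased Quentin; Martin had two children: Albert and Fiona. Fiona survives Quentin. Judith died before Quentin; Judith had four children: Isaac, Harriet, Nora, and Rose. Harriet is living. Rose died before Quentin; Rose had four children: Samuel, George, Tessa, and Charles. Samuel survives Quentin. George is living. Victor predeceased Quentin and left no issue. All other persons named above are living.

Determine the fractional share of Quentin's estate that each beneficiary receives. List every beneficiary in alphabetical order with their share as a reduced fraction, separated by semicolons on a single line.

Winifred, as surviving spouse, takes 3/8.
The remaining 5/8 passes to Quentin's descendants per stirpes.
Victor left no surviving issue, so that branch lapses and is disregarded.
The 5/8 is divided into 2 equal shares of 5/16 among Diana, Judith.
Diana predeceased; the 5/16 allotted to Diana's branch passes to Diana's issue by representation.
Martin's line is the sole branch at this level, so the full 5/16 passes to Martin's issue by representation.
The 5/16 is divided into 2 equal shares of 5/32 among Albert, Fiona.
Albert is living and takes 5/32.
Fiona is living and takes 5/32.
Judith predeceased; the 5/16 allotted to Judith's branch passes to Judith's issue by representation.
The 5/16 is divided into 4 equal shares of 5/64 among Isaac, Harriet, Nora, Rose.
Isaac is living and takes 5/64.
Harriet is living and takes 5/64.
Nora is living and takes 5/64.
Rose predeceased; the 5/64 allotted to Rose's branch passes to Rose's issue by representation.
The 5/64 is divided into 4 equal shares of 5/256 among Samuel, George, Tessa, Charles.
Samuel is living and takes 5/256.
George is living and takes 5/256.
Tessa is living and takes 5/256.
Charles is living and takes 5/256.

Albert 5/32; Charles 5/256; Fiona 5/32; George 5/256; Harriet 5/64; Isaac 5/64; Nora 5/64; Samuel 5/256; Tessa 5/256; Winifred 3/8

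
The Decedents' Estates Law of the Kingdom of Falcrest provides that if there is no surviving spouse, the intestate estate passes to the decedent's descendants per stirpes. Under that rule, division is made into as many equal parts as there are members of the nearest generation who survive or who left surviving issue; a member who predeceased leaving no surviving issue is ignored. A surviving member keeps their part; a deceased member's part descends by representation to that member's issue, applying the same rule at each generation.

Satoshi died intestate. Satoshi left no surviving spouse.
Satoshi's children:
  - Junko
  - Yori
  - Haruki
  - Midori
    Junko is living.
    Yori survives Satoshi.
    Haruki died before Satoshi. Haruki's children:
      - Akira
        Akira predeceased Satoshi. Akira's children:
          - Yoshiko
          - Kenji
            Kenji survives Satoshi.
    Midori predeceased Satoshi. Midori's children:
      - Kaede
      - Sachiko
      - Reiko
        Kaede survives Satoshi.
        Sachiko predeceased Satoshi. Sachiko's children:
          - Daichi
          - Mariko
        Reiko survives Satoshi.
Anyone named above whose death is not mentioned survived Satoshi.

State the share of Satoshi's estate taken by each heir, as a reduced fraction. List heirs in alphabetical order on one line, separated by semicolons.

There is no surviving spouse, so the entire estate passes to Satoshi's descendants per stirpes.
The estate is divided into 4 equal shares of 1/4 among Junko, Yori, Haruki, Midori.
Junko is living and takes 1/4.
Yori is living and takes 1/4.
Haruki predeceased; the 1/4 allotted to Haruki's branch passes to Haruki's issue by representation.
Akira's line is the sole branch at this level, so the full 1/4 passes to Akira's issue by representation.
The 1/4 is divided into 2 equal shares of 1/8 among Yoshiko, Kenji.
Yoshiko is living and takes 1/8.
Kenji is living and takes 1/8.
Midori predeceased; the 1/4 allotted to Midori's branch passes to Midori's issue by representation.
The 1/4 is divided into 3 equal shares of 1/12 among Kaede, Sachiko, Reiko.
Kaede is living and takes 1/12.
Sachiko predeceased; the 1/12 allotted to Sachiko's branch passes to Sachiko's issue by representation.
The 1/12 is divided into 2 equal shares of 1/24 among Daichi, Mariko.
Daichi is living and takes 1/24.
Mariko is living and takes 1/24.
Reiko is living and takes 1/12.

Daichi 1/24; Junko 1/4; Kaede 1/12; Kenji 1/8; Mariko 1/24; Reiko 1/12; Yori 1/4; Yoshiko 1/8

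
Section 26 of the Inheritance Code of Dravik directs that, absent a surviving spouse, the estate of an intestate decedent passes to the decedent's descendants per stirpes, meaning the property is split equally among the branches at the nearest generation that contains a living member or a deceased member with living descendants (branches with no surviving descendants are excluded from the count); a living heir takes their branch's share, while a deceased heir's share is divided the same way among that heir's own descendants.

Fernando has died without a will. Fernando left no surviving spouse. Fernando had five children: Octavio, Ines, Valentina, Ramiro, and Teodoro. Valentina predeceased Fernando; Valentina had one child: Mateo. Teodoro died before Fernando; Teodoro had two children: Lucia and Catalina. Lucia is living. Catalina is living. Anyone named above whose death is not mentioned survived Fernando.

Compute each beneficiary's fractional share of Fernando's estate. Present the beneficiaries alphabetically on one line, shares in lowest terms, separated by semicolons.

There is no surviving spouse, so the entire estate passes to Fernando's descendants per stirpes.
The estate is divided into 5 equal shares of 1/5 among Octavio, Ines, Valentina, Ramiro, Teodoro.
Octavio is living and takes 1/5.
Ines is living and takes 1/5.
Valentina predeceased; the 1/5 allotted to Valentina's branch passes to Valentina's issue by representation.
Mateo is the sole taker at this level and receives the full 1/5.
Ramiro is living and takes 1/5.
Teodoro predeceased; the 1/5 allotted to Teodoro's branch passes to Teodoro's issue by representation.
The 1/5 is divided into 2 equal shares of 1/10 among Lucia, Catalina.
Lucia is living and takes 1/10.
Catalina is living and takes 1/10.

Catalina 1/10; Ines 1/5; Lucia 1/10; Mateo 1/5; Octavio 1/5; Ramiro 1/5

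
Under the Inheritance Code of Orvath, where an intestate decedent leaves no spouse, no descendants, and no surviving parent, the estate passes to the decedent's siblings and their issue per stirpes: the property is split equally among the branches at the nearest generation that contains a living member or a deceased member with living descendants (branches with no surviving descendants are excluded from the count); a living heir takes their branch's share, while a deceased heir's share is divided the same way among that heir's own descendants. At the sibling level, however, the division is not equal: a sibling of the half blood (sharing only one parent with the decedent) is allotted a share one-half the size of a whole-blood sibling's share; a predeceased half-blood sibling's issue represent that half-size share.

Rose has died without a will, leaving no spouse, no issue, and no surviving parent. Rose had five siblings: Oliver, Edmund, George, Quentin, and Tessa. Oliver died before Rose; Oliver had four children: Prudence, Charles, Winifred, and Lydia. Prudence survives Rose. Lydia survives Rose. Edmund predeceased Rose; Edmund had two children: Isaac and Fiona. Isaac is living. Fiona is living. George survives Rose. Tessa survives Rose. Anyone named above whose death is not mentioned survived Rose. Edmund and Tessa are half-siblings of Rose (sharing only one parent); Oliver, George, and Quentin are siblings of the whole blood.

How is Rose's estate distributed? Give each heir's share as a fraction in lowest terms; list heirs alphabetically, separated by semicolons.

No spouse, descendants, or parent survives, so the estate passes to Rose's siblings per stirpes.
Half-blood siblings count for one-half the weight of whole-blood siblings at the initial division.
Dividing 1 in proportion to weights (total weight 4): Oliver (weight 1) → 1/4; Edmund (weight 1/2) → 1/8; George (weight 1) → 1/4; Quentin (weight 1) → 1/4; Tessa (weight 1/2) → 1/8.
Oliver predeceased; the 1/4 allotted to Oliver's branch passes to Oliver's issue by representation.
The 1/4 is divided into 4 equal shares of 1/16 among Prudence, Charles, Winifred, Lydia.
Prudence is living and takes 1/16.
Charles is living and takes 1/16.
Winifred is living and takes 1/16.
Lydia is living and takes 1/16.
Edmund predeceased; the 1/8 allotted to Edmund's branch passes to Edmund's issue by representation.
The 1/8 is divided into 2 equal shares of 1/16 among Isaac, Fiona.
Isaac is living and takes 1/16.
Fiona is living and takes 1/16.
George is living and takes 1/4.
Quentin is living and takes 1/4.
Tessa is living and takes 1/8.

Charles 1/16; Fiona 1/16; George 1/4; Isaac 1/16; Lydia 1/16; Prudence 1/16; Quentin 1/4; Tessa 1/8; Winifred 1/16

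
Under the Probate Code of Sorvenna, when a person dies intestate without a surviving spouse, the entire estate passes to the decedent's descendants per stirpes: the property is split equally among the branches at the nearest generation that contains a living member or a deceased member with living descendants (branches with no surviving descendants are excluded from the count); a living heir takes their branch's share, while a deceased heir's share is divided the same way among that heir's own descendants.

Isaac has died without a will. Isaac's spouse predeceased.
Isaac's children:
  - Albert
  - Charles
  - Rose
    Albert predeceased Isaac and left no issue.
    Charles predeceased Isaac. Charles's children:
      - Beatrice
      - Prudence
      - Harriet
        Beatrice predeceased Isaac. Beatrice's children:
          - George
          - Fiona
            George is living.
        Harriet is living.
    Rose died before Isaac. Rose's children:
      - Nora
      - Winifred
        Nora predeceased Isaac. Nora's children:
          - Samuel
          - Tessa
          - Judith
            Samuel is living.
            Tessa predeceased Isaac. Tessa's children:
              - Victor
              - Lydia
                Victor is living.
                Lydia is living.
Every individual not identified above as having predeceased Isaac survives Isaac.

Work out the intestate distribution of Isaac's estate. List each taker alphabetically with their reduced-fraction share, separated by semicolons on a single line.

Fiona 1/12; George 1/12; Harriet 1/6; Judith 1/12; Lydia 1/24; Prudence 1/6; Samuel 1/12; Victor 1/24; Winifred 1/4

There is no surviving spouse, so the entire estate passes to Isaac's descendants per stirpes.
Albert left no surviving issue, so that branch lapses and is disregarded.
The estate is divided into 2 equal shares of 1/2 among Charles, Rose.
Charles predeceased; the 1/2 allotted to Charles's branch passes to Charles's issue by representation.
The 1/2 is divided into 3 equal shares of 1/6 among Beatrice, Prudence, Harriet.
Beatrice predeceased; the 1/6 allotted to Beatrice's branch passes to Beatrice's issue by representation.
The 1/6 is divided into 2 equal shares of 1/12 among George, Fiona.
George is living and takes 1/12.
Fiona is living and takes 1/12.
Prudence is living and takes 1/6.
Harriet is living and takes 1/6.
Rose predeceased; the 1/2 allotted to Rose's branch passes to Rose's issue by representation.
The 1/2 is divided into 2 equal shares of 1/4 among Nora, Winifred.
Nora predeceased; the 1/4 allotted to Nora's branch passes to Nora's issue by representation.
The 1/4 is divided into 3 equal shares of 1/12 among Samuel, Tessa, Judith.
Samuel is living and takes 1/12.
Tessa predeceased; the 1/12 allotted to Tessa's branch passes to Tessa's issue by representation.
The 1/12 is divided into 2 equal shares of 1/24 among Victor, Lydia.
Victor is living and takes 1/24.
Lydia is living and takes 1/24.
Judith is living and takes 1/12.
Winifred is living and takes 1/4.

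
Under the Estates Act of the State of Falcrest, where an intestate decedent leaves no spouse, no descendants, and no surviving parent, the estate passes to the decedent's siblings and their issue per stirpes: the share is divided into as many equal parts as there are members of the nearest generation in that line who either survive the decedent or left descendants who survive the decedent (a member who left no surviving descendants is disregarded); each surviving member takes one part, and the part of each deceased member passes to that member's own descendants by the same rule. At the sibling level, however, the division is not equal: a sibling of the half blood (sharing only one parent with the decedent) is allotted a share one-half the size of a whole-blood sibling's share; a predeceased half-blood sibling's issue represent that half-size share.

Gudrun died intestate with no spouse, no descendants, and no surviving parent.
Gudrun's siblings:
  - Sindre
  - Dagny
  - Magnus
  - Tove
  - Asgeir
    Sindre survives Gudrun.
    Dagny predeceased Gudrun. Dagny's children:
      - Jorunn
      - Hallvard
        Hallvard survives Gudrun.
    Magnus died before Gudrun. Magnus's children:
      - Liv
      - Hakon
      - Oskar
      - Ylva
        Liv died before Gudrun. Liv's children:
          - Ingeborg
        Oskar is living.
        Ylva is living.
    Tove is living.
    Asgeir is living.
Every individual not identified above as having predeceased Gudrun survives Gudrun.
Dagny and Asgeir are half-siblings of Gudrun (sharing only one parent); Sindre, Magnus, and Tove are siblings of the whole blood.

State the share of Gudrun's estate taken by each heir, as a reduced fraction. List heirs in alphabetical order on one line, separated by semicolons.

Asgeir 1/8; Hakon 1/16; Hallvard 1/16; Ingeborg 1/16; Jorunn 1/16; Oskar 1/16; Sindre 1/4; Tove 1/4; Ylva 1/16

No spouse, descendants, or parent survives, so the estate passes to Gudrun's siblings per stirpes.
Half-blood siblings count for one-half the weight of whole-blood siblings at the initial division.
Dividing 1 in proportion to weights (total weight 4): Sindre (weight 1) → 1/4; Dagny (weight 1/2) → 1/8; Magnus (weight 1) → 1/4; Tove (weight 1) → 1/4; Asgeir (weight 1/2) → 1/8.
Sindre is living and takes 1/4.
Dagny predeceased; the 1/8 allotted to Dagny's branch passes to Dagny's issue by representation.
The 1/8 is divided into 2 equal shares of 1/16 among Jorunn, Hallvard.
Jorunn is living and takes 1/16.
Hallvard is living and takes 1/16.
Magnus predeceased; the 1/4 allotted to Magnus's branch passes to Magnus's issue by representation.
The 1/4 is divided into 4 equal shares of 1/16 among Liv, Hakon, Oskar, Ylva.
Liv predeceased; the 1/16 allotted to Liv's branch passes to Liv's issue by representation.
Ingeborg is the sole taker at this level and receives the full 1/16.
Hakon is living and takes 1/16.
Oskar is living and takes 1/16.
Ylva is living and takes 1/16.
Tove is living and takes 1/4.
Asgeir is living and takes 1/8.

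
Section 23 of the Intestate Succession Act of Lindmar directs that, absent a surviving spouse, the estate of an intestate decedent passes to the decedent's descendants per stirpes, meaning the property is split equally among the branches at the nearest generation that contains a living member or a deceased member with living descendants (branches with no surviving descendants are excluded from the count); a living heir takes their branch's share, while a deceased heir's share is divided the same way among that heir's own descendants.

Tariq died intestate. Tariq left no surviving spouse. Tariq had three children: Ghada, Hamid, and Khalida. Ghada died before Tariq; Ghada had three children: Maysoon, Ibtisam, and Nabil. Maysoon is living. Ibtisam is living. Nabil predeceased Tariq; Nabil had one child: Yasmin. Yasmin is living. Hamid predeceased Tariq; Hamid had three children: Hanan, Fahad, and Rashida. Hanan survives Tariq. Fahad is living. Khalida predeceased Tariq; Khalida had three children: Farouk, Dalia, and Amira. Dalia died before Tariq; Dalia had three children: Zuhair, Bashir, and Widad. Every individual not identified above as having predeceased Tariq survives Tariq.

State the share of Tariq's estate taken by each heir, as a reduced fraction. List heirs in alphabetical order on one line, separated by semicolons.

Amira 1/9; Bashir 1/27; Fahad 1/9; Farouk 1/9; Hanan 1/9; Ibtisam 1/9; Maysoon 1/9; Rashida 1/9; Widad 1/27; Yasmin 1/9; Zuhair 1/27

There is no surviving spouse, so the entire estate passes to Tariq's descendants per stirpes.
The estate is divided into 3 equal shares of 1/3 among Ghada, Hamid, Khalida.
Ghada predeceased; the 1/3 allotted to Ghada's branch passes to Ghada's issue by representation.
The 1/3 is divided into 3 equal shares of 1/9 among Maysoon, Ibtisam, Nabil.
Maysoon is living and takes 1/9.
Ibtisam is living and takes 1/9.
Nabil predeceased; the 1/9 allotted to Nabil's branch passes to Nabil's issue by representation.
Yasmin is the sole taker at this level and receives the full 1/9.
Hamid predeceased; the 1/3 allotted to Hamid's branch passes to Hamid's issue by representation.
The 1/3 is divided into 3 equal shares of 1/9 among Hanan, Fahad, Rashida.
Hanan is living and takes 1/9.
Fahad is living and takes 1/9.
Rashida is living and takes 1/9.
Khalida predeceased; the 1/3 allotted to Khalida's branch passes to Khalida's issue by representation.
The 1/3 is divided into 3 equal shares of 1/9 among Farouk, Dalia, Amira.
Farouk is living and takes 1/9.
Dalia predeceased; the 1/9 allotted to Dalia's branch passes to Dalia's issue by representation.
The 1/9 is divided into 3 equal shares of 1/27 among Zuhair, Bashir, Widad.
Zuhair is living and takes 1/27.
Bashir is living and takes 1/27.
Widad is living and takes 1/27.
Amira is living and takes 1/9.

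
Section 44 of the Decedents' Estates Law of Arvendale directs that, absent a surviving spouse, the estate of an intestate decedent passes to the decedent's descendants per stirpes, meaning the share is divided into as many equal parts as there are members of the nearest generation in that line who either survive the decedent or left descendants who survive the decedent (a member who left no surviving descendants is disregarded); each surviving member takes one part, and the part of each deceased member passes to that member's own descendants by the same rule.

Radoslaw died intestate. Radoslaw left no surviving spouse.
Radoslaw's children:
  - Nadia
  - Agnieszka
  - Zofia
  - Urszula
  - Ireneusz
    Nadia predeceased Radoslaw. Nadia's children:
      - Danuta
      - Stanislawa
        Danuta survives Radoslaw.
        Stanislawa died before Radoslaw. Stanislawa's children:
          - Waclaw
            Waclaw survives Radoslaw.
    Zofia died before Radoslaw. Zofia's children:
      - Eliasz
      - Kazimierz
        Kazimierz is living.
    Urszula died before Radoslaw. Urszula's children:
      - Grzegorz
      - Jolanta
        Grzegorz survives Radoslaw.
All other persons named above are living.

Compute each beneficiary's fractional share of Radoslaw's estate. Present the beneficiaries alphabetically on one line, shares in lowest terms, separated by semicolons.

There is no surviving spouse, so the entire estate passes to Radoslaw's descendants per stirpes.
The estate is divided into 5 equal shares of 1/5 among Nadia, Agnieszka, Zofia, Urszula, Ireneusz.
Nadia predeceased; the 1/5 allotted to Nadia's branch passes to Nadia's issue by representation.
The 1/5 is divided into 2 equal shares of 1/10 among Danuta, Stanislawa.
Danuta is living and takes 1/10.
Stanislawa predeceased; the 1/10 allotted to Stanislawa's branch passes to Stanislawa's issue by representation.
Waclaw is the sole taker at this level and receives the full 1/10.
Agnieszka is living and takes 1/5.
Zofia predeceased; the 1/5 allotted to Zofia's branch passes to Zofia's issue by representation.
The 1/5 is divided into 2 equal shares of 1/10 among Eliasz, Kazimierz.
Eliasz is living and takes 1/10.
Kazimierz is living and takes 1/10.
Urszula predeceased; the 1/5 allotted to Urszula's branch passes to Urszula's issue by representation.
The 1/5 is divided into 2 equal shares of 1/10 among Grzegorz, Jolanta.
Grzegorz is living and takes 1/10.
Jolanta is living and takes 1/10.
Ireneusz is living and takes 1/5.

Agnieszka 1/5; Danuta 1/10; Eliasz 1/10; Grzegorz 1/10; Ireneusz 1/5; Jolanta 1/10; Kazimierz 1/10; Waclaw 1/10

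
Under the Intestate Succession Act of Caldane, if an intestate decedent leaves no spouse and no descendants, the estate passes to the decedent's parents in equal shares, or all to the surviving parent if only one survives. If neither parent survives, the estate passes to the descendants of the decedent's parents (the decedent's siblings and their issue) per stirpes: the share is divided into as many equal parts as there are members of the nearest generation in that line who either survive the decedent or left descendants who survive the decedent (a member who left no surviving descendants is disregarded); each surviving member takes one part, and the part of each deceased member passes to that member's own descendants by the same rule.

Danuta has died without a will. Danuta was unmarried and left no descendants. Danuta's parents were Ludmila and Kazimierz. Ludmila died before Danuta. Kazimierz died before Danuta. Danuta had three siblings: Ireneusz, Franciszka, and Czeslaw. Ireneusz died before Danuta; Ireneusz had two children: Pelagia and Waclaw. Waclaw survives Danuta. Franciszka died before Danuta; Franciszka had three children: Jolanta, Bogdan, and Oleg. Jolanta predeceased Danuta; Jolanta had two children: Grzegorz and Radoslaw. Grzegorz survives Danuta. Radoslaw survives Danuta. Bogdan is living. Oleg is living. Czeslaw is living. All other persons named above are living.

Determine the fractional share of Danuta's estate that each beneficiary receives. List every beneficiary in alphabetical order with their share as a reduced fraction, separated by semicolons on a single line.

Bogdan 1/9; Czeslaw 1/3; Grzegorz 1/18; Oleg 1/9; Pelagia 1/6; Radoslaw 1/18; Waclaw 1/6

Neither parent survives and there are no descendants, so the estate passes to Danuta's siblings and their issue per stirpes.
The estate is divided into 3 equal shares of 1/3 among Ireneusz, Franciszka, Czeslaw.
Ireneusz predeceased; the 1/3 allotted to Ireneusz's branch passes to Ireneusz's issue by representation.
The 1/3 is divided into 2 equal shares of 1/6 among Pelagia, Waclaw.
Pelagia is living and takes 1/6.
Waclaw is living and takes 1/6.
Franciszka predeceased; the 1/3 allotted to Franciszka's branch passes to Franciszka's issue by representation.
The 1/3 is divided into 3 equal shares of 1/9 among Jolanta, Bogdan, Oleg.
Jolanta predeceased; the 1/9 allotted to Jolanta's branch passes to Jolanta's issue by representation.
The 1/9 is divided into 2 equal shares of 1/18 among Grzegorz, Radoslaw.
Grzegorz is living and takes 1/18.
Radoslaw is living and takes 1/18.
Bogdan is living and takes 1/9.
Oleg is living and takes 1/9.
Czeslaw is living and takes 1/3.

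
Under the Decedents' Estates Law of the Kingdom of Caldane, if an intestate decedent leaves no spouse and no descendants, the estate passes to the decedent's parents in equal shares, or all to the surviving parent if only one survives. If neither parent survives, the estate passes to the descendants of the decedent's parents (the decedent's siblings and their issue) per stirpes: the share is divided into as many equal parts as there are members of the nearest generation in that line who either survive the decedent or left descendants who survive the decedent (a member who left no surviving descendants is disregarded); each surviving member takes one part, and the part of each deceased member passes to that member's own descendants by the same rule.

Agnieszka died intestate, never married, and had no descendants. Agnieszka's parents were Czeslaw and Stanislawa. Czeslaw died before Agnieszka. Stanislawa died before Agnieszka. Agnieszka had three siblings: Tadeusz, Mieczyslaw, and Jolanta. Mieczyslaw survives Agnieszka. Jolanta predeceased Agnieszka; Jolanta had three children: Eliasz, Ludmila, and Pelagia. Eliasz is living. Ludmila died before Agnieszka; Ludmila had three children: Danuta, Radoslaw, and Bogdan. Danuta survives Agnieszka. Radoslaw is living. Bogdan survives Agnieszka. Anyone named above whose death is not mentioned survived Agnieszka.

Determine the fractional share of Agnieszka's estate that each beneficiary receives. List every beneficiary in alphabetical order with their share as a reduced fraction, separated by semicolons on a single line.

Bogdan 1/27; Danuta 1/27; Eliasz 1/9; Mieczyslaw 1/3; Pelagia 1/9; Radoslaw 1/27; Tadeusz 1/3

Neither parent survives and there are no descendants, so the estate passes to Agnieszka's siblings and their issue per stirpes.
The estate is divided into 3 equal shares of 1/3 among Tadeusz, Mieczyslaw, Jolanta.
Tadeusz is living and takes 1/3.
Mieczyslaw is living and takes 1/3.
Jolanta predeceased; the 1/3 allotted to Jolanta's branch passes to Jolanta's issue by representation.
The 1/3 is divided into 3 equal shares of 1/9 among Eliasz, Ludmila, Pelagia.
Eliasz is living and takes 1/9.
Ludmila predeceased; the 1/9 allotted to Ludmila's branch passes to Ludmila's issue by representation.
The 1/9 is divided into 3 equal shares of 1/27 among Danuta, Radoslaw, Bogdan.
Danuta is living and takes 1/27.
Radoslaw is living and takes 1/27.
Bogdan is living and takes 1/27.
Pelagia is living and takes 1/9.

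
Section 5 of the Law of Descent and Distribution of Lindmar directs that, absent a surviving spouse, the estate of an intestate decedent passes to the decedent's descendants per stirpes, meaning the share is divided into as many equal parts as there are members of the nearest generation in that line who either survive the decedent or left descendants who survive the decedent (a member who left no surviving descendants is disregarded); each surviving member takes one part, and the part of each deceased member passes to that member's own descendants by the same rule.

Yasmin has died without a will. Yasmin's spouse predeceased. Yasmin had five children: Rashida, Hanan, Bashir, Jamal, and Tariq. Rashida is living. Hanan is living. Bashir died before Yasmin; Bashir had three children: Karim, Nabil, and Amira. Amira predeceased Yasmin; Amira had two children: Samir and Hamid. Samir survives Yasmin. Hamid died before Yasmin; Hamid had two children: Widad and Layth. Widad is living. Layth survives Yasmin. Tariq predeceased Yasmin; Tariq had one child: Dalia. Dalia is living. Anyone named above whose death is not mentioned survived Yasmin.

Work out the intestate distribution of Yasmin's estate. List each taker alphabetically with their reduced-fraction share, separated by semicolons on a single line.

Dalia 1/5; Hanan 1/5; Jamal 1/5; Karim 1/15; Layth 1/60; Nabil 1/15; Rashida 1/5; Samir 1/30; Widad 1/60

There is no surviving spouse, so the entire estate passes to Yasmin's descendants per stirpes.
The estate is divided into 5 equal shares of 1/5 among Rashida, Hanan, Bashir, Jamal, Tariq.
Rashida is living and takes 1/5.
Hanan is living and takes 1/5.
Bashir predeceased; the 1/5 allotted to Bashir's branch passes to Bashir's issue by representation.
The 1/5 is divided into 3 equal shares of 1/15 among Karim, Nabil, Amira.
Karim is living and takes 1/15.
Nabil is living and takes 1/15.
Amira predeceased; the 1/15 allotted to Amira's branch passes to Amira's issue by representation.
The 1/15 is divided into 2 equal shares of 1/30 among Samir, Hamid.
Samir is living and takes 1/30.
Hamid predeceased; the 1/30 allotted to Hamid's branch passes to Hamid's issue by representation.
The 1/30 is divided into 2 equal shares of 1/60 among Widad, Layth.
Widad is living and takes 1/60.
Layth is living and takes 1/60.
Jamal is living and takes 1/5.
Tariq predeceased; the 1/5 allotted to Tariq's branch passes to Tariq's issue by representation.
Dalia is the sole taker at this level and receives the full 1/5.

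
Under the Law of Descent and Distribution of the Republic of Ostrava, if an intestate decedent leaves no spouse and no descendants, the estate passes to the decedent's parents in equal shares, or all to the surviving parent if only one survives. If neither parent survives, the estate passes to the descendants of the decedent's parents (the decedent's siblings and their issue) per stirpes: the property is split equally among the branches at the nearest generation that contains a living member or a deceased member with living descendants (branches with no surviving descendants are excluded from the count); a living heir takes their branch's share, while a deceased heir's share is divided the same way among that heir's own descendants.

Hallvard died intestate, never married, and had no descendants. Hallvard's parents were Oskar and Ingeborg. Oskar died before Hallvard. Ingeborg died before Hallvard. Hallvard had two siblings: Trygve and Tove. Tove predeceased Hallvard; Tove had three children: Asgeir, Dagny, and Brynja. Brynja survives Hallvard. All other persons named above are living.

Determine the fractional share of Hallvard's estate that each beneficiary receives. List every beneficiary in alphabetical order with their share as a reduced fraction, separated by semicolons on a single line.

Asgeir 1/6; Brynja 1/6; Dagny 1/6; Trygve 1/2

Neither parent survives and there are no descendants, so the estate passes to Hallvard's siblings and their issue per stirpes.
The estate is divided into 2 equal shares of 1/2 among Trygve, Tove.
Trygve is living and takes 1/2.
Tove predeceased; the 1/2 allotted to Tove's branch passes to Tove's issue by representation.
The 1/2 is divided into 3 equal shares of 1/6 among Asgeir, Dagny, Brynja.
Asgeir is living and takes 1/6.
Dagny is living and takes 1/6.
Brynja is living and takes 1/6.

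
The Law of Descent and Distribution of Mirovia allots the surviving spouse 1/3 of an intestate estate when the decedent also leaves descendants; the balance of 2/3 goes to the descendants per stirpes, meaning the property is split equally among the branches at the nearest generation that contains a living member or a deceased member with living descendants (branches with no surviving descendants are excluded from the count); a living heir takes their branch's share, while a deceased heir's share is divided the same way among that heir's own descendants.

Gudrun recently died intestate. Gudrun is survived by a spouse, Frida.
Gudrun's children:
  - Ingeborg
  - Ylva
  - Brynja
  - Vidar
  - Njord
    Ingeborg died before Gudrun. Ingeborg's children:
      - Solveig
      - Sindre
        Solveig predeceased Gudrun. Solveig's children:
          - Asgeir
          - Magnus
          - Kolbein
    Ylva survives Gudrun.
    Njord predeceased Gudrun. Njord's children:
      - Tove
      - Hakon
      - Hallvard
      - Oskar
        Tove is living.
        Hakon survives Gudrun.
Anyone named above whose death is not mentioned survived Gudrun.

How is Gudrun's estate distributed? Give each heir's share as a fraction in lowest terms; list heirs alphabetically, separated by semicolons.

Frida, as surviving spouse, takes 1/3.
The remaining 2/3 passes to Gudrun's descendants per stirpes.
The 2/3 is divided into 5 equal shares of 2/15 among Ingeborg, Ylva, Brynja, Vidar, Njord.
Ingeborg predeceased; the 2/15 allotted to Ingeborg's branch passes to Ingeborg's issue by representation.
The 2/15 is divided into 2 equal shares of 1/15 among Solveig, Sindre.
Solveig predeceased; the 1/15 allotted to Solveig's branch passes to Solveig's issue by representation.
The 1/15 is divided into 3 equal shares of 1/45 among Asgeir, Magnus, Kolbein.
Asgeir is living and takes 1/45.
Magnus is living and takes 1/45.
Kolbein is living and takes 1/45.
Sindre is living and takes 1/15.
Ylva is living and takes 2/15.
Brynja is living and takes 2/15.
Vidar is living and takes 2/15.
Njord predeceased; the 2/15 allotted to Njord's branch passes to Njord's issue by representation.
The 2/15 is divided into 4 equal shares of 1/30 among Tove, Hakon, Hallvard, Oskar.
Tove is living and takes 1/30.
Hakon is living and takes 1/30.
Hallvard is living and takes 1/30.
Oskar is living and takes 1/30.

Asgeir 1/45; Brynja 2/15; Frida 1/3; Hakon 1/30; Hallvard 1/30; Kolbein 1/45; Magnus 1/45; Oskar 1/30; Sindre 1/15; Tove 1/30; Vidar 2/15; Ylva 2/15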